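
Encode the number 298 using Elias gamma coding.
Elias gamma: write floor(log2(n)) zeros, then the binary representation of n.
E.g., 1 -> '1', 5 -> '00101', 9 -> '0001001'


num_bits = floor(log2(298)) + 1 = 9
leading_zeros = num_bits - 1 = 8
binary(298) = 100101010

Elias gamma(298) = '00000000' + '100101010' = 00000000100101010 (17 bits)


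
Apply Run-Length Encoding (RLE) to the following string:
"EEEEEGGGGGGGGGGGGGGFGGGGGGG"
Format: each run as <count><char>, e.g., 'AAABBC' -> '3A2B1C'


Scanning runs left to right:
  i=0: run of 'E' x 5 -> '5E'
  i=5: run of 'G' x 14 -> '14G'
  i=19: run of 'F' x 1 -> '1F'
  i=20: run of 'G' x 7 -> '7G'

RLE = 5E14G1F7G


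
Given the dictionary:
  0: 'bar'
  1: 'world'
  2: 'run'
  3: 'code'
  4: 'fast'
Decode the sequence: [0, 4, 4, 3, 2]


Look up each index in the dictionary:
  0 -> 'bar'
  4 -> 'fast'
  4 -> 'fast'
  3 -> 'code'
  2 -> 'run'

Decoded: "bar fast fast code run"


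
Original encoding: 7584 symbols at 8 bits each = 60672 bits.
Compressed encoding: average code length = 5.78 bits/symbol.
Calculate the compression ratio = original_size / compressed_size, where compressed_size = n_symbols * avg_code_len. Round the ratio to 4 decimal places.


original_size = n_symbols * orig_bits = 7584 * 8 = 60672 bits
compressed_size = n_symbols * avg_code_len = 7584 * 5.78 = 43835.52 bits
ratio = original_size / compressed_size = 60672 / 43835.52 = 1.3841

Compression ratio = 1.3841


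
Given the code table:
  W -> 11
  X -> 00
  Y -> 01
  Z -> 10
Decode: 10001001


Decoding:
10 -> Z
00 -> X
10 -> Z
01 -> Y


Result: ZXZY


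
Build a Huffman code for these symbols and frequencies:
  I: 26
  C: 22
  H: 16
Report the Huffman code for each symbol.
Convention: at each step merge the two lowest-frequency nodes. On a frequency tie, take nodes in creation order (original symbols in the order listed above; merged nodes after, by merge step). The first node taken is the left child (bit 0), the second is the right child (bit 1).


Huffman tree construction:
Step 1: Merge H(16) + C(22) = 38
Step 2: Merge I(26) + (H+C)(38) = 64
Read each symbol's code off the tree from the root (left child = 0, right child = 1).

Codes:
  I: 0 (length 1)
  C: 11 (length 2)
  H: 10 (length 2)
Average code length: 102/64 = 1.5938 bits/symbol


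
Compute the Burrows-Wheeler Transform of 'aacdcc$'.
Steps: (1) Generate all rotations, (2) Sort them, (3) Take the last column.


Rotations (sorted):
  0: $aacdcc -> last char: c
  1: aacdcc$ -> last char: $
  2: acdcc$a -> last char: a
  3: c$aacdc -> last char: c
  4: cc$aacd -> last char: d
  5: cdcc$aa -> last char: a
  6: dcc$aac -> last char: c


BWT = c$acdac


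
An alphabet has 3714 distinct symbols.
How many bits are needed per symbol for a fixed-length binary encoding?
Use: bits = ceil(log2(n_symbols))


log2(3714) = 11.8588
Bracket: 2^11 = 2048 < 3714 <= 2^12 = 4096
So ceil(log2(3714)) = 12

bits = ceil(log2(3714)) = ceil(11.8588) = 12 bits


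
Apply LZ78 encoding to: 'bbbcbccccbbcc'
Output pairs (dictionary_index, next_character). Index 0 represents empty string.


LZ78 encoding steps:
Dictionary: {0: ''}
Step 1: w='' (idx 0), next='b' -> output (0, 'b'), add 'b' as idx 1
Step 2: w='b' (idx 1), next='b' -> output (1, 'b'), add 'bb' as idx 2
Step 3: w='' (idx 0), next='c' -> output (0, 'c'), add 'c' as idx 3
Step 4: w='b' (idx 1), next='c' -> output (1, 'c'), add 'bc' as idx 4
Step 5: w='c' (idx 3), next='c' -> output (3, 'c'), add 'cc' as idx 5
Step 6: w='c' (idx 3), next='b' -> output (3, 'b'), add 'cb' as idx 6
Step 7: w='bc' (idx 4), next='c' -> output (4, 'c'), add 'bcc' as idx 7


Encoded: [(0, 'b'), (1, 'b'), (0, 'c'), (1, 'c'), (3, 'c'), (3, 'b'), (4, 'c')]


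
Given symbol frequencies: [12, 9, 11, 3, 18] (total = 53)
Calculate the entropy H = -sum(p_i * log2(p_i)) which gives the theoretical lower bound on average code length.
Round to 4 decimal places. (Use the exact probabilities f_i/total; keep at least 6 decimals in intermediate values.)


Per-symbol terms -p_i * log2(p_i) with p_i = f_i/53:
  p = 12/53 = 0.226415: log2(p) = -2.142958, -p*log2(p) = 0.485198
  p = 9/53 = 0.169811: log2(p) = -2.557995, -p*log2(p) = 0.434377
  p = 11/53 = 0.207547: log2(p) = -2.268489, -p*log2(p) = 0.470818
  p = 3/53 = 0.056604: log2(p) = -4.142958, -p*log2(p) = 0.234507
  p = 18/53 = 0.339623: log2(p) = -1.557995, -p*log2(p) = 0.529131
H = 0.485198 + 0.434377 + 0.470818 + 0.234507 + 0.529131 = 2.154031

H = 2.154 bits/symbol


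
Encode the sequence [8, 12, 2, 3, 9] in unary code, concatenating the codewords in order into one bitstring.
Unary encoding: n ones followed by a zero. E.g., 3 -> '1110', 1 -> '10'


Encode each number as n ones followed by a terminating 0:
  8 -> 111111110 (9 bits)
  12 -> 1111111111110 (13 bits)
  2 -> 110 (3 bits)
  3 -> 1110 (4 bits)
  9 -> 1111111110 (10 bits)
Total length = 9 + 13 + 3 + 4 + 10 = 39 bits.

Unary([8, 12, 2, 3, 9]) = 111111110111111111111011011101111111110 (39 bits)


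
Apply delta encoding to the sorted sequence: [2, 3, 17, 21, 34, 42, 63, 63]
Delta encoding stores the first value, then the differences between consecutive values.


First value: 2
Deltas:
  3 - 2 = 1
  17 - 3 = 14
  21 - 17 = 4
  34 - 21 = 13
  42 - 34 = 8
  63 - 42 = 21
  63 - 63 = 0


Delta encoded: [2, 1, 14, 4, 13, 8, 21, 0]


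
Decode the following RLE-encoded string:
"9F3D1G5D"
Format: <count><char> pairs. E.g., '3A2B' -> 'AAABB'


Expanding each <count><char> pair:
  9F -> 'FFFFFFFFF'
  3D -> 'DDD'
  1G -> 'G'
  5D -> 'DDDDD'

Decoded = FFFFFFFFFDDDGDDDDD


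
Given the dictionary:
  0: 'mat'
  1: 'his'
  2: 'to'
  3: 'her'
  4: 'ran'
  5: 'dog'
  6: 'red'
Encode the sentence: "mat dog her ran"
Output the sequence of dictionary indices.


Look up each word in the dictionary:
  'mat' -> 0
  'dog' -> 5
  'her' -> 3
  'ran' -> 4

Encoded: [0, 5, 3, 4]


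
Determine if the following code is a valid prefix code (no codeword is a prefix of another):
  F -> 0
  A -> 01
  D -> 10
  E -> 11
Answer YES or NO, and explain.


Checking each pair (does one codeword prefix another?):
  F='0' vs A='01': prefix -- VIOLATION

NO -- this is NOT a valid prefix code. F (0) is a prefix of A (01).


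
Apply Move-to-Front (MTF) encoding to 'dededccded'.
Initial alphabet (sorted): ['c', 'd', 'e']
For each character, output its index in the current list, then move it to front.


MTF encoding:
'd': index 1 in ['c', 'd', 'e'] -> ['d', 'c', 'e']
'e': index 2 in ['d', 'c', 'e'] -> ['e', 'd', 'c']
'd': index 1 in ['e', 'd', 'c'] -> ['d', 'e', 'c']
'e': index 1 in ['d', 'e', 'c'] -> ['e', 'd', 'c']
'd': index 1 in ['e', 'd', 'c'] -> ['d', 'e', 'c']
'c': index 2 in ['d', 'e', 'c'] -> ['c', 'd', 'e']
'c': index 0 in ['c', 'd', 'e'] -> ['c', 'd', 'e']
'd': index 1 in ['c', 'd', 'e'] -> ['d', 'c', 'e']
'e': index 2 in ['d', 'c', 'e'] -> ['e', 'd', 'c']
'd': index 1 in ['e', 'd', 'c'] -> ['d', 'e', 'c']


Output: [1, 2, 1, 1, 1, 2, 0, 1, 2, 1]


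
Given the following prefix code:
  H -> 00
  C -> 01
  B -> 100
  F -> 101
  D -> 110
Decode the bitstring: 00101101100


Decoding step by step:
Bits 00 -> H
Bits 101 -> F
Bits 101 -> F
Bits 100 -> B


Decoded message: HFFB


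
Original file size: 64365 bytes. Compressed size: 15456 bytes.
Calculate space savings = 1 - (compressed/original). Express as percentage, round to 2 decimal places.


ratio = compressed/original = 15456/64365 = 0.240131
savings = 1 - ratio = 1 - 0.240131 = 0.759869
as a percentage: 0.759869 * 100 = 75.99%

Space savings = 1 - 15456/64365 = 75.99%


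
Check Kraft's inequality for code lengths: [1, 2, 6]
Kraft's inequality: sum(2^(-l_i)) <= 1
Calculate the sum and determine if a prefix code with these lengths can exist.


Sum = 2^(-1) + 2^(-2) + 2^(-6)
    = 0.5 + 0.25 + 0.015625
    = 49/64 = 0.765625
Since 0.765625 <= 1, Kraft's inequality IS satisfied.
A prefix code with these lengths CAN exist.

Kraft sum = 0.765625. Satisfied.


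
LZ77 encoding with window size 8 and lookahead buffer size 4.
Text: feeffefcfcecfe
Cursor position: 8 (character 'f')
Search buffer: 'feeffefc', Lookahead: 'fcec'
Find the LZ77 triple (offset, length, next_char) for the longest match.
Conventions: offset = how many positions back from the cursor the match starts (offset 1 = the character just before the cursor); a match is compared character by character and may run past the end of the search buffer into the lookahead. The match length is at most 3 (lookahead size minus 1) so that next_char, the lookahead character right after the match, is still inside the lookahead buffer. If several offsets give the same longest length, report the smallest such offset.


Try each offset into the search buffer:
  offset=1 (pos 7, char 'c'): match length 0
  offset=2 (pos 6, char 'f'): match length 2
  offset=3 (pos 5, char 'e'): match length 0
  offset=4 (pos 4, char 'f'): match length 1
  offset=5 (pos 3, char 'f'): match length 1
  offset=6 (pos 2, char 'e'): match length 0
  offset=7 (pos 1, char 'e'): match length 0
  offset=8 (pos 0, char 'f'): match length 1
Longest match has length 2 at offset 2.
next_char = character at position 8 + 2 = 10 -> 'e'

Best match: offset=2, length=2 (matching 'fc' starting at position 6)
LZ77 triple: (2, 2, 'e')


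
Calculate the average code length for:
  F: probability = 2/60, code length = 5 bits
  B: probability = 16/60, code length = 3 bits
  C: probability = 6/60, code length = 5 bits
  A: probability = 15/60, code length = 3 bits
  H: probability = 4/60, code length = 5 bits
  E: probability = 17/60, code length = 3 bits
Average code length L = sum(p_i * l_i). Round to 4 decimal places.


Weighted contributions p_i * l_i:
  F: (2/60) * 5 = 10/60
  B: (16/60) * 3 = 48/60
  C: (6/60) * 5 = 30/60
  A: (15/60) * 3 = 45/60
  H: (4/60) * 5 = 20/60
  E: (17/60) * 3 = 51/60
Sum = (10 + 48 + 30 + 45 + 20 + 51)/60 = 204/60

L = 204/60 = 3.4000 bits/symbol


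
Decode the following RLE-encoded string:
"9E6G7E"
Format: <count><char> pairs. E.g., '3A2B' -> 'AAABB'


Expanding each <count><char> pair:
  9E -> 'EEEEEEEEE'
  6G -> 'GGGGGG'
  7E -> 'EEEEEEE'

Decoded = EEEEEEEEEGGGGGGEEEEEEE


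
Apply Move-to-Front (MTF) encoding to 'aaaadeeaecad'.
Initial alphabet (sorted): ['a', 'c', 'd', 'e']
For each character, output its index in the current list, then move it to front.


MTF encoding:
'a': index 0 in ['a', 'c', 'd', 'e'] -> ['a', 'c', 'd', 'e']
'a': index 0 in ['a', 'c', 'd', 'e'] -> ['a', 'c', 'd', 'e']
'a': index 0 in ['a', 'c', 'd', 'e'] -> ['a', 'c', 'd', 'e']
'a': index 0 in ['a', 'c', 'd', 'e'] -> ['a', 'c', 'd', 'e']
'd': index 2 in ['a', 'c', 'd', 'e'] -> ['d', 'a', 'c', 'e']
'e': index 3 in ['d', 'a', 'c', 'e'] -> ['e', 'd', 'a', 'c']
'e': index 0 in ['e', 'd', 'a', 'c'] -> ['e', 'd', 'a', 'c']
'a': index 2 in ['e', 'd', 'a', 'c'] -> ['a', 'e', 'd', 'c']
'e': index 1 in ['a', 'e', 'd', 'c'] -> ['e', 'a', 'd', 'c']
'c': index 3 in ['e', 'a', 'd', 'c'] -> ['c', 'e', 'a', 'd']
'a': index 2 in ['c', 'e', 'a', 'd'] -> ['a', 'c', 'e', 'd']
'd': index 3 in ['a', 'c', 'e', 'd'] -> ['d', 'a', 'c', 'e']


Output: [0, 0, 0, 0, 2, 3, 0, 2, 1, 3, 2, 3]


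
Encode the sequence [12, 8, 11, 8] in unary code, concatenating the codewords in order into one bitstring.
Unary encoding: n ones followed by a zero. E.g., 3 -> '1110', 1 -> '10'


Encode each number as n ones followed by a terminating 0:
  12 -> 1111111111110 (13 bits)
  8 -> 111111110 (9 bits)
  11 -> 111111111110 (12 bits)
  8 -> 111111110 (9 bits)
Total length = 13 + 9 + 12 + 9 = 43 bits.

Unary([12, 8, 11, 8]) = 1111111111110111111110111111111110111111110 (43 bits)


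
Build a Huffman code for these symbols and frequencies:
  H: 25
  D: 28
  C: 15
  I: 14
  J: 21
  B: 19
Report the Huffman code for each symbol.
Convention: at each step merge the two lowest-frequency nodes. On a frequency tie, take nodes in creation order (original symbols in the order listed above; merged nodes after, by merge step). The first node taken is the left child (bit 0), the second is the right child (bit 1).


Huffman tree construction:
Step 1: Merge I(14) + C(15) = 29
Step 2: Merge B(19) + J(21) = 40
Step 3: Merge H(25) + D(28) = 53
Step 4: Merge (I+C)(29) + (B+J)(40) = 69
Step 5: Merge (H+D)(53) + ((I+C)+(B+J))(69) = 122
Read each symbol's code off the tree from the root (left child = 0, right child = 1).

Codes:
  H: 00 (length 2)
  D: 01 (length 2)
  C: 101 (length 3)
  I: 100 (length 3)
  J: 111 (length 3)
  B: 110 (length 3)
Average code length: 313/122 = 2.5656 bits/symbol


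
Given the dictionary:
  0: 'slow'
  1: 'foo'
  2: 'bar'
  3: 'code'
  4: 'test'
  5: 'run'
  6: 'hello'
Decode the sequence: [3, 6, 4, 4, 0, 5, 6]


Look up each index in the dictionary:
  3 -> 'code'
  6 -> 'hello'
  4 -> 'test'
  4 -> 'test'
  0 -> 'slow'
  5 -> 'run'
  6 -> 'hello'

Decoded: "code hello test test slow run hello"


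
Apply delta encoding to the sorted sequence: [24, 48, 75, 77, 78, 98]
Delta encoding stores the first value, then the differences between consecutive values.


First value: 24
Deltas:
  48 - 24 = 24
  75 - 48 = 27
  77 - 75 = 2
  78 - 77 = 1
  98 - 78 = 20


Delta encoded: [24, 24, 27, 2, 1, 20]


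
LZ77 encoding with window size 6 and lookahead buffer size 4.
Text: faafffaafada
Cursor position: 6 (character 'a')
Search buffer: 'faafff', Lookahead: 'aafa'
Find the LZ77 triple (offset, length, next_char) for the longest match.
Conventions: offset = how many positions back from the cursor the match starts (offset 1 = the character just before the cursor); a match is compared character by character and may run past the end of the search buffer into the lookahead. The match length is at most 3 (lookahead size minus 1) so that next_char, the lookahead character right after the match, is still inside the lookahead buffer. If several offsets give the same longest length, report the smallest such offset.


Try each offset into the search buffer:
  offset=1 (pos 5, char 'f'): match length 0
  offset=2 (pos 4, char 'f'): match length 0
  offset=3 (pos 3, char 'f'): match length 0
  offset=4 (pos 2, char 'a'): match length 1
  offset=5 (pos 1, char 'a'): match length 3
  offset=6 (pos 0, char 'f'): match length 0
Longest match has length 3 at offset 5.
next_char = character at position 6 + 3 = 9 -> 'a'

Best match: offset=5, length=3 (matching 'aaf' starting at position 1)
LZ77 triple: (5, 3, 'a')


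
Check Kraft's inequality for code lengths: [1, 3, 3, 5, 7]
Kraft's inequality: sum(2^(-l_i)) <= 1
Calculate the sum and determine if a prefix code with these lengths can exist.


Sum = 2^(-1) + 2^(-3) + 2^(-3) + 2^(-5) + 2^(-7)
    = 0.5 + 0.125 + 0.125 + 0.03125 + 0.0078125
    = 101/128 = 0.7890625
Since 0.7890625 <= 1, Kraft's inequality IS satisfied.
A prefix code with these lengths CAN exist.

Kraft sum = 0.7890625. Satisfied.


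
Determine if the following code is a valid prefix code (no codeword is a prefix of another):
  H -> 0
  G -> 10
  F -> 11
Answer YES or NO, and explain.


Checking each pair (does one codeword prefix another?):
  H='0' vs G='10': no prefix
  H='0' vs F='11': no prefix
  G='10' vs H='0': no prefix
  G='10' vs F='11': no prefix
  F='11' vs H='0': no prefix
  F='11' vs G='10': no prefix
No violation found over all pairs.

YES -- this is a valid prefix code. No codeword is a prefix of any other codeword.


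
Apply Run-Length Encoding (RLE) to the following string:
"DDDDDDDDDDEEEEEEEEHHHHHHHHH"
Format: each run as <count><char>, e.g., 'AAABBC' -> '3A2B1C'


Scanning runs left to right:
  i=0: run of 'D' x 10 -> '10D'
  i=10: run of 'E' x 8 -> '8E'
  i=18: run of 'H' x 9 -> '9H'

RLE = 10D8E9H


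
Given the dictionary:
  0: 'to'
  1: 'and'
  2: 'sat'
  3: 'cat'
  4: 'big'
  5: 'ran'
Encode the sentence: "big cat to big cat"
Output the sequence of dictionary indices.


Look up each word in the dictionary:
  'big' -> 4
  'cat' -> 3
  'to' -> 0
  'big' -> 4
  'cat' -> 3

Encoded: [4, 3, 0, 4, 3]


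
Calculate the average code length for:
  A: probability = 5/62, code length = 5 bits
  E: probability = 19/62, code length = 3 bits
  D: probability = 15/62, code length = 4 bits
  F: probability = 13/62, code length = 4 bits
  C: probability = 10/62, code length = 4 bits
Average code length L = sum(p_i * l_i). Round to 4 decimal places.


Weighted contributions p_i * l_i:
  A: (5/62) * 5 = 25/62
  E: (19/62) * 3 = 57/62
  D: (15/62) * 4 = 60/62
  F: (13/62) * 4 = 52/62
  C: (10/62) * 4 = 40/62
Sum = (25 + 57 + 60 + 52 + 40)/62 = 234/62

L = 234/62 = 3.7742 bits/symbol


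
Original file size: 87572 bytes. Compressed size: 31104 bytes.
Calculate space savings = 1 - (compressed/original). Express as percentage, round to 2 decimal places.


ratio = compressed/original = 31104/87572 = 0.355182
savings = 1 - ratio = 1 - 0.355182 = 0.644818
as a percentage: 0.644818 * 100 = 64.48%

Space savings = 1 - 31104/87572 = 64.48%


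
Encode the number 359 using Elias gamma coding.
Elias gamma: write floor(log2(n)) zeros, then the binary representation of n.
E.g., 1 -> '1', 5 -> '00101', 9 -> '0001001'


num_bits = floor(log2(359)) + 1 = 9
leading_zeros = num_bits - 1 = 8
binary(359) = 101100111

Elias gamma(359) = '00000000' + '101100111' = 00000000101100111 (17 bits)


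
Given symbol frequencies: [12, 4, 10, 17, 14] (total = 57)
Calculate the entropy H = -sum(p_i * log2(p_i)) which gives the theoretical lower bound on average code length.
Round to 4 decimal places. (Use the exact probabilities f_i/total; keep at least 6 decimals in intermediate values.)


Per-symbol terms -p_i * log2(p_i) with p_i = f_i/57:
  p = 12/57 = 0.210526: log2(p) = -2.247928, -p*log2(p) = 0.473248
  p = 4/57 = 0.070175: log2(p) = -3.832890, -p*log2(p) = 0.268975
  p = 10/57 = 0.175439: log2(p) = -2.510962, -p*log2(p) = 0.440520
  p = 17/57 = 0.298246: log2(p) = -1.745427, -p*log2(p) = 0.520566
  p = 14/57 = 0.245614: log2(p) = -2.025535, -p*log2(p) = 0.497500
H = 0.473248 + 0.268975 + 0.440520 + 0.520566 + 0.497500 = 2.200809

H = 2.2008 bits/symbol


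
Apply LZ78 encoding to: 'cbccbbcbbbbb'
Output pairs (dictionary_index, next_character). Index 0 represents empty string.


LZ78 encoding steps:
Dictionary: {0: ''}
Step 1: w='' (idx 0), next='c' -> output (0, 'c'), add 'c' as idx 1
Step 2: w='' (idx 0), next='b' -> output (0, 'b'), add 'b' as idx 2
Step 3: w='c' (idx 1), next='c' -> output (1, 'c'), add 'cc' as idx 3
Step 4: w='b' (idx 2), next='b' -> output (2, 'b'), add 'bb' as idx 4
Step 5: w='c' (idx 1), next='b' -> output (1, 'b'), add 'cb' as idx 5
Step 6: w='bb' (idx 4), next='b' -> output (4, 'b'), add 'bbb' as idx 6
Step 7: w='b' (idx 2), end of input -> output (2, '')


Encoded: [(0, 'c'), (0, 'b'), (1, 'c'), (2, 'b'), (1, 'b'), (4, 'b'), (2, '')]


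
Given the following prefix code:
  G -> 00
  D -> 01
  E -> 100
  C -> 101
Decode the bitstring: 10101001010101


Decoding step by step:
Bits 101 -> C
Bits 01 -> D
Bits 00 -> G
Bits 101 -> C
Bits 01 -> D
Bits 01 -> D


Decoded message: CDGCDD


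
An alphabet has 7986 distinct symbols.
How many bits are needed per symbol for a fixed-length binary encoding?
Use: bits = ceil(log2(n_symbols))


log2(7986) = 12.9633
Bracket: 2^12 = 4096 < 7986 <= 2^13 = 8192
So ceil(log2(7986)) = 13

bits = ceil(log2(7986)) = ceil(12.9633) = 13 bits


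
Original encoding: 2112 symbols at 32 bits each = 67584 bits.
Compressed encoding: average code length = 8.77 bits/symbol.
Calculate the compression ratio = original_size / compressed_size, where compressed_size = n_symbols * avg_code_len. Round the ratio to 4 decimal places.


original_size = n_symbols * orig_bits = 2112 * 32 = 67584 bits
compressed_size = n_symbols * avg_code_len = 2112 * 8.77 = 18522.24 bits
ratio = original_size / compressed_size = 67584 / 18522.24 = 3.6488

Compression ratio = 3.6488


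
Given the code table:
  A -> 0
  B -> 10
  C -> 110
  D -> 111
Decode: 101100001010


Decoding:
10 -> B
110 -> C
0 -> A
0 -> A
0 -> A
10 -> B
10 -> B


Result: BCAAABB


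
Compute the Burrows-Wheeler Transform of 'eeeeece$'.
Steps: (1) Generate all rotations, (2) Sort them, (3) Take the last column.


Rotations (sorted):
  0: $eeeeece -> last char: e
  1: ce$eeeee -> last char: e
  2: e$eeeeec -> last char: c
  3: ece$eeee -> last char: e
  4: eece$eee -> last char: e
  5: eeece$ee -> last char: e
  6: eeeece$e -> last char: e
  7: eeeeece$ -> last char: $


BWT = eeceeee$


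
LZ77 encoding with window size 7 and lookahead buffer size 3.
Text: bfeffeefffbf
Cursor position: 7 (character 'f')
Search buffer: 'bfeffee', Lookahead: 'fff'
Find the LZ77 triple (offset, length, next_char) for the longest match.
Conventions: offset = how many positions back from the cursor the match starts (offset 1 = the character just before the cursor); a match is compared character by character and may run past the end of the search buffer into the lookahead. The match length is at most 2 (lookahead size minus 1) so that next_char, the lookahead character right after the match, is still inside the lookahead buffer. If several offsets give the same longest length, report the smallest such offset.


Try each offset into the search buffer:
  offset=1 (pos 6, char 'e'): match length 0
  offset=2 (pos 5, char 'e'): match length 0
  offset=3 (pos 4, char 'f'): match length 1
  offset=4 (pos 3, char 'f'): match length 2
  offset=5 (pos 2, char 'e'): match length 0
  offset=6 (pos 1, char 'f'): match length 1
  offset=7 (pos 0, char 'b'): match length 0
Longest match has length 2 at offset 4.
next_char = character at position 7 + 2 = 9 -> 'f'

Best match: offset=4, length=2 (matching 'ff' starting at position 3)
LZ77 triple: (4, 2, 'f')


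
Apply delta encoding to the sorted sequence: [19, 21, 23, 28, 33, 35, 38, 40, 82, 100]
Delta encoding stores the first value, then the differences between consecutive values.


First value: 19
Deltas:
  21 - 19 = 2
  23 - 21 = 2
  28 - 23 = 5
  33 - 28 = 5
  35 - 33 = 2
  38 - 35 = 3
  40 - 38 = 2
  82 - 40 = 42
  100 - 82 = 18


Delta encoded: [19, 2, 2, 5, 5, 2, 3, 2, 42, 18]


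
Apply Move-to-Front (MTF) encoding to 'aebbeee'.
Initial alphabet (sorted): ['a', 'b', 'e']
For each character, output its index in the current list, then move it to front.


MTF encoding:
'a': index 0 in ['a', 'b', 'e'] -> ['a', 'b', 'e']
'e': index 2 in ['a', 'b', 'e'] -> ['e', 'a', 'b']
'b': index 2 in ['e', 'a', 'b'] -> ['b', 'e', 'a']
'b': index 0 in ['b', 'e', 'a'] -> ['b', 'e', 'a']
'e': index 1 in ['b', 'e', 'a'] -> ['e', 'b', 'a']
'e': index 0 in ['e', 'b', 'a'] -> ['e', 'b', 'a']
'e': index 0 in ['e', 'b', 'a'] -> ['e', 'b', 'a']


Output: [0, 2, 2, 0, 1, 0, 0]


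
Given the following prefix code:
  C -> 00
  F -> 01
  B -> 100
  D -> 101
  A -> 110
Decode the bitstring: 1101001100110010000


Decoding step by step:
Bits 110 -> A
Bits 100 -> B
Bits 110 -> A
Bits 01 -> F
Bits 100 -> B
Bits 100 -> B
Bits 00 -> C


Decoded message: ABAFBBC


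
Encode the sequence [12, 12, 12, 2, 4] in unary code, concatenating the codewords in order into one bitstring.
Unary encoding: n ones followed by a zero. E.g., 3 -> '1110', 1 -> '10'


Encode each number as n ones followed by a terminating 0:
  12 -> 1111111111110 (13 bits)
  12 -> 1111111111110 (13 bits)
  12 -> 1111111111110 (13 bits)
  2 -> 110 (3 bits)
  4 -> 11110 (5 bits)
Total length = 13 + 13 + 13 + 3 + 5 = 47 bits.

Unary([12, 12, 12, 2, 4]) = 11111111111101111111111110111111111111011011110 (47 bits)


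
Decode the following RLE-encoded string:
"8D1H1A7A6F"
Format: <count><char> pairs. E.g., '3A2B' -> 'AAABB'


Expanding each <count><char> pair:
  8D -> 'DDDDDDDD'
  1H -> 'H'
  1A -> 'A'
  7A -> 'AAAAAAA'
  6F -> 'FFFFFF'

Decoded = DDDDDDDDHAAAAAAAAFFFFFF


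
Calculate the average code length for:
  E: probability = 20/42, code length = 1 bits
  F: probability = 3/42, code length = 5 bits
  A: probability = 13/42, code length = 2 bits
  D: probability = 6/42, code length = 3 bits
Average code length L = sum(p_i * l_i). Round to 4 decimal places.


Weighted contributions p_i * l_i:
  E: (20/42) * 1 = 20/42
  F: (3/42) * 5 = 15/42
  A: (13/42) * 2 = 26/42
  D: (6/42) * 3 = 18/42
Sum = (20 + 15 + 26 + 18)/42 = 79/42

L = 79/42 = 1.8810 bits/symbol


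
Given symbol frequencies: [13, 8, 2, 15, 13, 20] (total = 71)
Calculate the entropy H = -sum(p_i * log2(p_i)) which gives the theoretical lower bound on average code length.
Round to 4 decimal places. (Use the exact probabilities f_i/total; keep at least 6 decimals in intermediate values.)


Per-symbol terms -p_i * log2(p_i) with p_i = f_i/71:
  p = 13/71 = 0.183099: log2(p) = -2.449307, -p*log2(p) = 0.448465
  p = 8/71 = 0.112676: log2(p) = -3.149747, -p*log2(p) = 0.354901
  p = 2/71 = 0.028169: log2(p) = -5.149747, -p*log2(p) = 0.145063
  p = 15/71 = 0.211268: log2(p) = -2.242857, -p*log2(p) = 0.473843
  p = 13/71 = 0.183099: log2(p) = -2.449307, -p*log2(p) = 0.448465
  p = 20/71 = 0.281690: log2(p) = -1.827819, -p*log2(p) = 0.514879
H = 0.448465 + 0.354901 + 0.145063 + 0.473843 + 0.448465 + 0.514879 = 2.385616

H = 2.3856 bits/symbol


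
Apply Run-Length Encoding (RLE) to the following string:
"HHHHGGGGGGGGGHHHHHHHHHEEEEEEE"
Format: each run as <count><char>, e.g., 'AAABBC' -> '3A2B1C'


Scanning runs left to right:
  i=0: run of 'H' x 4 -> '4H'
  i=4: run of 'G' x 9 -> '9G'
  i=13: run of 'H' x 9 -> '9H'
  i=22: run of 'E' x 7 -> '7E'

RLE = 4H9G9H7E


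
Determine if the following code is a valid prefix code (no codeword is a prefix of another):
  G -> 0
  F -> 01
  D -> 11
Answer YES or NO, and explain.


Checking each pair (does one codeword prefix another?):
  G='0' vs F='01': prefix -- VIOLATION

NO -- this is NOT a valid prefix code. G (0) is a prefix of F (01).


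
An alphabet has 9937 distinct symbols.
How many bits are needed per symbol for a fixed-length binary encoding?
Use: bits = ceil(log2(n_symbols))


log2(9937) = 13.2786
Bracket: 2^13 = 8192 < 9937 <= 2^14 = 16384
So ceil(log2(9937)) = 14

bits = ceil(log2(9937)) = ceil(13.2786) = 14 bits


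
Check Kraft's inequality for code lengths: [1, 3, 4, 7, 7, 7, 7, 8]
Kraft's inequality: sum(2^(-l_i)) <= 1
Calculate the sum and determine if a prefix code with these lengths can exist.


Sum = 2^(-1) + 2^(-3) + 2^(-4) + 2^(-7) + 2^(-7) + 2^(-7) + 2^(-7) + 2^(-8)
    = 0.5 + 0.125 + 0.0625 + 0.0078125 + 0.0078125 + 0.0078125 + 0.0078125 + 0.00390625
    = 185/256 = 0.72265625
Since 0.72265625 <= 1, Kraft's inequality IS satisfied.
A prefix code with these lengths CAN exist.

Kraft sum = 0.72265625. Satisfied.


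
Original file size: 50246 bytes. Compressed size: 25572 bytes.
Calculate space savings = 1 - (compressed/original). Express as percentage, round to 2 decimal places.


ratio = compressed/original = 25572/50246 = 0.508936
savings = 1 - ratio = 1 - 0.508936 = 0.491064
as a percentage: 0.491064 * 100 = 49.11%

Space savings = 1 - 25572/50246 = 49.11%


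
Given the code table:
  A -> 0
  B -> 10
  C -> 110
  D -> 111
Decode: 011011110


Decoding:
0 -> A
110 -> C
111 -> D
10 -> B


Result: ACDB


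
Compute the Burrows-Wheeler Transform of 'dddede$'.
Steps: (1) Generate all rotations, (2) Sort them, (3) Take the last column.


Rotations (sorted):
  0: $dddede -> last char: e
  1: dddede$ -> last char: $
  2: ddede$d -> last char: d
  3: de$ddde -> last char: e
  4: dede$dd -> last char: d
  5: e$ddded -> last char: d
  6: ede$ddd -> last char: d


BWT = e$deddd


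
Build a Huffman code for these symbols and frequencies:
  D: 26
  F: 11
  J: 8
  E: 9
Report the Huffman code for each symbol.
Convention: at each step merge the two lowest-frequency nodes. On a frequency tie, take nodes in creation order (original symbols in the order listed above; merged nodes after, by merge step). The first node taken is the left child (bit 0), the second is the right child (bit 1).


Huffman tree construction:
Step 1: Merge J(8) + E(9) = 17
Step 2: Merge F(11) + (J+E)(17) = 28
Step 3: Merge D(26) + (F+(J+E))(28) = 54
Read each symbol's code off the tree from the root (left child = 0, right child = 1).

Codes:
  D: 0 (length 1)
  F: 10 (length 2)
  J: 110 (length 3)
  E: 111 (length 3)
Average code length: 99/54 = 1.8333 bits/symbol


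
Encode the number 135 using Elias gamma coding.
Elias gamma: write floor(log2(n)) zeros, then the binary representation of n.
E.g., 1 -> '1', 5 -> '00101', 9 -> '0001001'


num_bits = floor(log2(135)) + 1 = 8
leading_zeros = num_bits - 1 = 7
binary(135) = 10000111

Elias gamma(135) = '0000000' + '10000111' = 000000010000111 (15 bits)


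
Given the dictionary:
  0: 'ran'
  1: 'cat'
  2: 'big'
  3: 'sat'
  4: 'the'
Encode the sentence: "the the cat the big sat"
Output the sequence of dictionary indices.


Look up each word in the dictionary:
  'the' -> 4
  'the' -> 4
  'cat' -> 1
  'the' -> 4
  'big' -> 2
  'sat' -> 3

Encoded: [4, 4, 1, 4, 2, 3]


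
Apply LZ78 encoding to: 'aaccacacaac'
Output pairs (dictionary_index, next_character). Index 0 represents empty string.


LZ78 encoding steps:
Dictionary: {0: ''}
Step 1: w='' (idx 0), next='a' -> output (0, 'a'), add 'a' as idx 1
Step 2: w='a' (idx 1), next='c' -> output (1, 'c'), add 'ac' as idx 2
Step 3: w='' (idx 0), next='c' -> output (0, 'c'), add 'c' as idx 3
Step 4: w='ac' (idx 2), next='a' -> output (2, 'a'), add 'aca' as idx 4
Step 5: w='c' (idx 3), next='a' -> output (3, 'a'), add 'ca' as idx 5
Step 6: w='ac' (idx 2), end of input -> output (2, '')


Encoded: [(0, 'a'), (1, 'c'), (0, 'c'), (2, 'a'), (3, 'a'), (2, '')]


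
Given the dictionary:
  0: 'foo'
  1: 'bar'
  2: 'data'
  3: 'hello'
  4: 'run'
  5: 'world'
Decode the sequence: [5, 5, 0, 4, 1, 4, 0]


Look up each index in the dictionary:
  5 -> 'world'
  5 -> 'world'
  0 -> 'foo'
  4 -> 'run'
  1 -> 'bar'
  4 -> 'run'
  0 -> 'foo'

Decoded: "world world foo run bar run foo"


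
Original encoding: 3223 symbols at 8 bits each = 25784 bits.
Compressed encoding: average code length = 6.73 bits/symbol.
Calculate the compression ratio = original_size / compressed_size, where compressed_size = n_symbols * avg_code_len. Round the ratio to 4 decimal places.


original_size = n_symbols * orig_bits = 3223 * 8 = 25784 bits
compressed_size = n_symbols * avg_code_len = 3223 * 6.73 = 21690.79 bits
ratio = original_size / compressed_size = 25784 / 21690.79 = 1.1887

Compression ratio = 1.1887


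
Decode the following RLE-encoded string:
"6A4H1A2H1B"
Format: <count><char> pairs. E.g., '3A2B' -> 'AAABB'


Expanding each <count><char> pair:
  6A -> 'AAAAAA'
  4H -> 'HHHH'
  1A -> 'A'
  2H -> 'HH'
  1B -> 'B'

Decoded = AAAAAAHHHHAHHB


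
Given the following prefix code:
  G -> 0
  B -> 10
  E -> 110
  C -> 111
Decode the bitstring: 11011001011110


Decoding step by step:
Bits 110 -> E
Bits 110 -> E
Bits 0 -> G
Bits 10 -> B
Bits 111 -> C
Bits 10 -> B


Decoded message: EEGBCB


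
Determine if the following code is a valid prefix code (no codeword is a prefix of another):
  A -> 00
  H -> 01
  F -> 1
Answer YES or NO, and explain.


Checking each pair (does one codeword prefix another?):
  A='00' vs H='01': no prefix
  A='00' vs F='1': no prefix
  H='01' vs A='00': no prefix
  H='01' vs F='1': no prefix
  F='1' vs A='00': no prefix
  F='1' vs H='01': no prefix
No violation found over all pairs.

YES -- this is a valid prefix code. No codeword is a prefix of any other codeword.


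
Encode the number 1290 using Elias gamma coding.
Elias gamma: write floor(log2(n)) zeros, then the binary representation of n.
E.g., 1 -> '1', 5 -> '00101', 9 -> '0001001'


num_bits = floor(log2(1290)) + 1 = 11
leading_zeros = num_bits - 1 = 10
binary(1290) = 10100001010

Elias gamma(1290) = '0000000000' + '10100001010' = 000000000010100001010 (21 bits)


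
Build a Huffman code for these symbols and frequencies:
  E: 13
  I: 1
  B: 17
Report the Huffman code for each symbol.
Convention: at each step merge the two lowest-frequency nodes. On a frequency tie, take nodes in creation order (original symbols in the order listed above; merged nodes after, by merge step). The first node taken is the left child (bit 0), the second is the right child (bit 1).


Huffman tree construction:
Step 1: Merge I(1) + E(13) = 14
Step 2: Merge (I+E)(14) + B(17) = 31
Read each symbol's code off the tree from the root (left child = 0, right child = 1).

Codes:
  E: 01 (length 2)
  I: 00 (length 2)
  B: 1 (length 1)
Average code length: 45/31 = 1.4516 bits/symbol


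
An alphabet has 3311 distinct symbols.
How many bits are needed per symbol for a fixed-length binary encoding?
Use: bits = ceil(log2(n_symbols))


log2(3311) = 11.6931
Bracket: 2^11 = 2048 < 3311 <= 2^12 = 4096
So ceil(log2(3311)) = 12

bits = ceil(log2(3311)) = ceil(11.6931) = 12 bits


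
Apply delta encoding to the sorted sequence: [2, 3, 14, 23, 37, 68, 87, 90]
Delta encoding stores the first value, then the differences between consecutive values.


First value: 2
Deltas:
  3 - 2 = 1
  14 - 3 = 11
  23 - 14 = 9
  37 - 23 = 14
  68 - 37 = 31
  87 - 68 = 19
  90 - 87 = 3


Delta encoded: [2, 1, 11, 9, 14, 31, 19, 3]


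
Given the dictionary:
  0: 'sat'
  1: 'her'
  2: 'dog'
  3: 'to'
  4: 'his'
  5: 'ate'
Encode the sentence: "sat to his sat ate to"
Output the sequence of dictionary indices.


Look up each word in the dictionary:
  'sat' -> 0
  'to' -> 3
  'his' -> 4
  'sat' -> 0
  'ate' -> 5
  'to' -> 3

Encoded: [0, 3, 4, 0, 5, 3]


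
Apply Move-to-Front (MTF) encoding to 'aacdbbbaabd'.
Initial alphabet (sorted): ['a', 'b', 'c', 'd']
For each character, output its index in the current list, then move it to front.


MTF encoding:
'a': index 0 in ['a', 'b', 'c', 'd'] -> ['a', 'b', 'c', 'd']
'a': index 0 in ['a', 'b', 'c', 'd'] -> ['a', 'b', 'c', 'd']
'c': index 2 in ['a', 'b', 'c', 'd'] -> ['c', 'a', 'b', 'd']
'd': index 3 in ['c', 'a', 'b', 'd'] -> ['d', 'c', 'a', 'b']
'b': index 3 in ['d', 'c', 'a', 'b'] -> ['b', 'd', 'c', 'a']
'b': index 0 in ['b', 'd', 'c', 'a'] -> ['b', 'd', 'c', 'a']
'b': index 0 in ['b', 'd', 'c', 'a'] -> ['b', 'd', 'c', 'a']
'a': index 3 in ['b', 'd', 'c', 'a'] -> ['a', 'b', 'd', 'c']
'a': index 0 in ['a', 'b', 'd', 'c'] -> ['a', 'b', 'd', 'c']
'b': index 1 in ['a', 'b', 'd', 'c'] -> ['b', 'a', 'd', 'c']
'd': index 2 in ['b', 'a', 'd', 'c'] -> ['d', 'b', 'a', 'c']


Output: [0, 0, 2, 3, 3, 0, 0, 3, 0, 1, 2]


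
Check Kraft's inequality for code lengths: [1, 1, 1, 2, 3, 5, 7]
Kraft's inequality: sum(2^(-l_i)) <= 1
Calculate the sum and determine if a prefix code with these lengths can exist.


Sum = 2^(-1) + 2^(-1) + 2^(-1) + 2^(-2) + 2^(-3) + 2^(-5) + 2^(-7)
    = 0.5 + 0.5 + 0.5 + 0.25 + 0.125 + 0.03125 + 0.0078125
    = 245/128 = 1.9140625
Since 1.9140625 > 1, Kraft's inequality is NOT satisfied.
A prefix code with these lengths CANNOT exist.

Kraft sum = 1.9140625. Not satisfied.


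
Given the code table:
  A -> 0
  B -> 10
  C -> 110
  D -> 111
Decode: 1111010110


Decoding:
111 -> D
10 -> B
10 -> B
110 -> C


Result: DBBC


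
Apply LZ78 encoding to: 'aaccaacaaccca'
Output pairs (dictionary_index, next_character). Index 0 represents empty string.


LZ78 encoding steps:
Dictionary: {0: ''}
Step 1: w='' (idx 0), next='a' -> output (0, 'a'), add 'a' as idx 1
Step 2: w='a' (idx 1), next='c' -> output (1, 'c'), add 'ac' as idx 2
Step 3: w='' (idx 0), next='c' -> output (0, 'c'), add 'c' as idx 3
Step 4: w='a' (idx 1), next='a' -> output (1, 'a'), add 'aa' as idx 4
Step 5: w='c' (idx 3), next='a' -> output (3, 'a'), add 'ca' as idx 5
Step 6: w='ac' (idx 2), next='c' -> output (2, 'c'), add 'acc' as idx 6
Step 7: w='ca' (idx 5), end of input -> output (5, '')


Encoded: [(0, 'a'), (1, 'c'), (0, 'c'), (1, 'a'), (3, 'a'), (2, 'c'), (5, '')]


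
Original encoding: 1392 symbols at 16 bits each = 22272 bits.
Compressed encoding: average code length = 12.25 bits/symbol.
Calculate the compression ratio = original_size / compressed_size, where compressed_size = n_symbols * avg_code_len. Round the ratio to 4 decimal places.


original_size = n_symbols * orig_bits = 1392 * 16 = 22272 bits
compressed_size = n_symbols * avg_code_len = 1392 * 12.25 = 17052.0 bits
ratio = original_size / compressed_size = 22272 / 17052.0 = 1.3061

Compression ratio = 1.3061


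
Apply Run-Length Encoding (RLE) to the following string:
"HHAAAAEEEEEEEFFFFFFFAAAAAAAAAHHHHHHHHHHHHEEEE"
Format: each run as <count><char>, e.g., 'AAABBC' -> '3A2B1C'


Scanning runs left to right:
  i=0: run of 'H' x 2 -> '2H'
  i=2: run of 'A' x 4 -> '4A'
  i=6: run of 'E' x 7 -> '7E'
  i=13: run of 'F' x 7 -> '7F'
  i=20: run of 'A' x 9 -> '9A'
  i=29: run of 'H' x 12 -> '12H'
  i=41: run of 'E' x 4 -> '4E'

RLE = 2H4A7E7F9A12H4E


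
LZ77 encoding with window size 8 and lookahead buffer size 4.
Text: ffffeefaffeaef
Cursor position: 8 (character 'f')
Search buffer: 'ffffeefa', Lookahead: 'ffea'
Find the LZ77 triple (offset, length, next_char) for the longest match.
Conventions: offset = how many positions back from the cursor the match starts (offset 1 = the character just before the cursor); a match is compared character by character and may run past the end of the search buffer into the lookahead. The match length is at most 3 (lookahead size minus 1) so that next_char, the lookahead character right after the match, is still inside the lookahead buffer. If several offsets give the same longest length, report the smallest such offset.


Try each offset into the search buffer:
  offset=1 (pos 7, char 'a'): match length 0
  offset=2 (pos 6, char 'f'): match length 1
  offset=3 (pos 5, char 'e'): match length 0
  offset=4 (pos 4, char 'e'): match length 0
  offset=5 (pos 3, char 'f'): match length 1
  offset=6 (pos 2, char 'f'): match length 3
  offset=7 (pos 1, char 'f'): match length 2
  offset=8 (pos 0, char 'f'): match length 2
Longest match has length 3 at offset 6.
next_char = character at position 8 + 3 = 11 -> 'a'

Best match: offset=6, length=3 (matching 'ffe' starting at position 2)
LZ77 triple: (6, 3, 'a')


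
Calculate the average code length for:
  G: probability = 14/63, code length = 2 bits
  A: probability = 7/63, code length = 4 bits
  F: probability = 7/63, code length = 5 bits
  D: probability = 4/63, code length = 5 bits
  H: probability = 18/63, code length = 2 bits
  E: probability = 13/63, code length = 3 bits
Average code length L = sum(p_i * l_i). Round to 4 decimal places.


Weighted contributions p_i * l_i:
  G: (14/63) * 2 = 28/63
  A: (7/63) * 4 = 28/63
  F: (7/63) * 5 = 35/63
  D: (4/63) * 5 = 20/63
  H: (18/63) * 2 = 36/63
  E: (13/63) * 3 = 39/63
Sum = (28 + 28 + 35 + 20 + 36 + 39)/63 = 186/63

L = 186/63 = 2.9524 bits/symbol


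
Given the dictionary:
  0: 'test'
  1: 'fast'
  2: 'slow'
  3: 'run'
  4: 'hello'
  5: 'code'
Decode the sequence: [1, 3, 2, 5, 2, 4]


Look up each index in the dictionary:
  1 -> 'fast'
  3 -> 'run'
  2 -> 'slow'
  5 -> 'code'
  2 -> 'slow'
  4 -> 'hello'

Decoded: "fast run slow code slow hello"


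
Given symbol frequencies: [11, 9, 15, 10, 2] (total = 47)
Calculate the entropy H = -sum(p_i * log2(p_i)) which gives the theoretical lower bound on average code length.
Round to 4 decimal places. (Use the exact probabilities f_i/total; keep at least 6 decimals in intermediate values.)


Per-symbol terms -p_i * log2(p_i) with p_i = f_i/47:
  p = 11/47 = 0.234043: log2(p) = -2.095157, -p*log2(p) = 0.490356
  p = 9/47 = 0.191489: log2(p) = -2.384664, -p*log2(p) = 0.456638
  p = 15/47 = 0.319149: log2(p) = -1.647698, -p*log2(p) = 0.525861
  p = 10/47 = 0.212766: log2(p) = -2.232661, -p*log2(p) = 0.475034
  p = 2/47 = 0.042553: log2(p) = -4.554589, -p*log2(p) = 0.193812
H = 0.490356 + 0.456638 + 0.525861 + 0.475034 + 0.193812 = 2.141701

H = 2.1417 bits/symbol


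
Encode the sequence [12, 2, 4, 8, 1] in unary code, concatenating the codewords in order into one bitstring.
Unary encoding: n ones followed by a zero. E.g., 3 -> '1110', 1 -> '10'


Encode each number as n ones followed by a terminating 0:
  12 -> 1111111111110 (13 bits)
  2 -> 110 (3 bits)
  4 -> 11110 (5 bits)
  8 -> 111111110 (9 bits)
  1 -> 10 (2 bits)
Total length = 13 + 3 + 5 + 9 + 2 = 32 bits.

Unary([12, 2, 4, 8, 1]) = 11111111111101101111011111111010 (32 bits)
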